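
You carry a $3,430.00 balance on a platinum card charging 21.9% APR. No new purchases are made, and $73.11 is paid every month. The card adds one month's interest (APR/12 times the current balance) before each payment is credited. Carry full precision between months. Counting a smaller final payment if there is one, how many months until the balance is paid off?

108 payments

Monthly rate r = 21.9%/12 = 1.825% = 0.01825.
Recurrence: B ← B·(1+r) − $73.11.
Month 1: interest $62.60; balance after payment $3,419.49.
Month 2: interest $62.41; balance after payment $3,408.78.
Closed form: n = −ln(1 − rB₀/P)/ln(1+r) = −ln(0.14379)/ln(1.01825) ≈ 107.235, so the balance reaches zero during payment 108.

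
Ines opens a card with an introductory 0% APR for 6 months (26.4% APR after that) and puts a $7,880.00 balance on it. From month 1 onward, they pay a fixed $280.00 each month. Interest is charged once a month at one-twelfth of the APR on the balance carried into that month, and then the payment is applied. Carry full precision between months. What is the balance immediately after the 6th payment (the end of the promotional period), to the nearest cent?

Promo months 1–6 at r₀ = 0%/12 = 0; months 7+ at r₁ = 26.4%/12 = 0.022.
After month 6 (no interest yet): B = $7,880.00 − 6·$280.00 = $6,200.00.

$6,200.00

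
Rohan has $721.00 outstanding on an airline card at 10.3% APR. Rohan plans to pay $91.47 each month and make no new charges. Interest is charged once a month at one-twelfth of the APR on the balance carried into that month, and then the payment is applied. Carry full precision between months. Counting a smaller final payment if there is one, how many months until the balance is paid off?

9 payments

Monthly rate r = 10.3%/12 = 0.858333% = 0.00858333.
Recurrence: B ← B·(1+r) − $91.47.
Month 1: interest $6.19; balance after payment $635.72.
Month 2: interest $5.46; balance after payment $549.71.
Closed form: n = −ln(1 − rB₀/P)/ln(1+r) = −ln(0.93234)/ln(1.00858) ≈ 8.197, so the balance reaches zero during payment 9.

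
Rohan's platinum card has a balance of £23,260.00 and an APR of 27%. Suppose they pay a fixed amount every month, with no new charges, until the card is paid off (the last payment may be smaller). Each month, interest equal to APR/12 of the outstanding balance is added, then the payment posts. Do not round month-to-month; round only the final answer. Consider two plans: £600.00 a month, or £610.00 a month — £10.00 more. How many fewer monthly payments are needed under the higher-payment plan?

5 fewer payments

Monthly rate r = 27%/12 = 2.25% = 0.0225.
At £600.00/mo: n = ⌈−ln(1 − rB₀/P)/ln(1+r)⌉ = 93 payments (last £288.15); total interest = total paid − £23,260.00 = £32,228.15.
At £610.00/mo: 88 payments (last £433.98); total interest £30,243.98.
Payments saved = 93 − 88 = 5.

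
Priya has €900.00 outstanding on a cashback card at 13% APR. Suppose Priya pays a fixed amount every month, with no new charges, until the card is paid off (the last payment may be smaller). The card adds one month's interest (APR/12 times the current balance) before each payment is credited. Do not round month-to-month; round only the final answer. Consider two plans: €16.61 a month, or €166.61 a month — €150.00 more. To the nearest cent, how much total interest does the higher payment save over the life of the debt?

Monthly rate r = 13%/12 = 1.08333% = 0.0108333.
At €16.61/mo: n = ⌈−ln(1 − rB₀/P)/ln(1+r)⌉ = 83 payments (last €1.15); total interest = total paid − €900.00 = €463.17.
At €166.61/mo: 6 payments (last €99.59); total interest €32.64.
Interest saved = €463.17 − €32.64 = €430.53.

€430.53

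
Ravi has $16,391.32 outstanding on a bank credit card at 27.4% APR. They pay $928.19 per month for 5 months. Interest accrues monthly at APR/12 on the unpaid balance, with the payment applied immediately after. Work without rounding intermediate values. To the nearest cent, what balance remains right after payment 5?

Monthly rate r = 27.4%/12 = 2.28333% = 0.0228333.
Each month: B ← B·(1+r) − $928.19.
Month 1: interest $374.27; balance after payment $15,837.40.
Month 2: interest $361.62; balance after payment $15,270.83.
Month 3: interest $348.68; balance after payment $14,691.32.
Month 4: interest $335.45; balance after payment $14,098.58.
Month 5: interest $321.92; balance after payment $13,492.31.

$13,492.31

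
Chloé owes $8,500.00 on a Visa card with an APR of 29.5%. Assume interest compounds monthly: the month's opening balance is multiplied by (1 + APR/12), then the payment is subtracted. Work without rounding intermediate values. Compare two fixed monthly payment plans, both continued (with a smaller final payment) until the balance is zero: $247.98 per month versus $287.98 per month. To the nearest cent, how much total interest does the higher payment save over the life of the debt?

$3,547.67

Monthly rate r = 29.5%/12 = 2.45833% = 0.0245833.
At $247.98/mo: n = ⌈−ln(1 − rB₀/P)/ln(1+r)⌉ = 77 payments (last $36.04); total interest = total paid − $8,500.00 = $10,382.52.
At $287.98/mo: 54 payments (last $71.91); total interest $6,834.85.
Interest saved = $10,382.52 − $6,834.85 = $3,547.67.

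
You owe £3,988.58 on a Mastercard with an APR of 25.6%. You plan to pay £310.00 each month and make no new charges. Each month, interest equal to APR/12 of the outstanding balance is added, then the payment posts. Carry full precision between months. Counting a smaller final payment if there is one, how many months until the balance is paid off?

Monthly rate r = 25.6%/12 = 2.13333% = 0.0213333.
Recurrence: B ← B·(1+r) − £310.00.
Month 1: interest £85.09; balance after payment £3,763.67.
Month 2: interest £80.29; balance after payment £3,533.96.
Closed form: n = −ln(1 − rB₀/P)/ln(1+r) = −ln(0.72552)/ln(1.02133) ≈ 15.201, so the balance reaches zero during payment 16.

16 months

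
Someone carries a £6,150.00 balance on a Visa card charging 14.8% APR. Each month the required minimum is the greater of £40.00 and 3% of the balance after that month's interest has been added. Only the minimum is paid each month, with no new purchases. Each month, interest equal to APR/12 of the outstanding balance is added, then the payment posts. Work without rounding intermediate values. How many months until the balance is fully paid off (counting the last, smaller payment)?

Monthly rate r = 14.8%/12 = 1.23333% = 0.0123333.
While 3% of the post-interest balance exceeds £40.00, each month B ← (B·(1+r))·(1 − 0.03), i.e. B shrinks by the factor (1+r)·0.97 = 0.98196.
This holds for months 1–85. Entering month 86 the balance is £1,309.10; 3% of the post-interest balance is now below £40.00, so the flat £40.00 minimum applies from here.
From month 86 a fixed £40.00 at rate r clears £1,309.10 in 43 more payments. Total: 85 + 43 = 128 months.

128 months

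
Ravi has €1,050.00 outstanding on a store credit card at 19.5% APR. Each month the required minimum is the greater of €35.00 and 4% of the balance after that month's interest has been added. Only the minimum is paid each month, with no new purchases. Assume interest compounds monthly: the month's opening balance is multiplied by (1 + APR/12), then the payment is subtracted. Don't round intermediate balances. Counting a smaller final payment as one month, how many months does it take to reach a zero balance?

Monthly rate r = 19.5%/12 = 1.625% = 0.01625.
While 4% of the post-interest balance exceeds €35.00, each month B ← (B·(1+r))·(1 − 0.04), i.e. B shrinks by the factor (1+r)·0.96 = 0.9756.
This holds for months 1–9. Entering month 10 the balance is €840.69; 4% of the post-interest balance is now below €35.00, so the flat €35.00 minimum applies from here.
From month 10 a fixed €35.00 at rate r clears €840.69 in 31 more payments. Total: 9 + 31 = 40 months.

40 months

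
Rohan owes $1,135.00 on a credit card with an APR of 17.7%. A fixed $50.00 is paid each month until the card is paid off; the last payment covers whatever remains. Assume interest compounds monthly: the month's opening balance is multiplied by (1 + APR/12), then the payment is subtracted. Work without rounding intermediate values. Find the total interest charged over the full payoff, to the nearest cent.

Monthly rate r = 17.7%/12 = 1.475% = 0.01475.
Payoff takes n = ⌈−ln(1 − rB₀/P)/ln(1+r)⌉ = ⌈27.844⌉ = 28 payments; the last is $42.27.
Total paid = 27·$50.00 + $42.27 = $1,392.27.
Total interest = total paid − principal = $1,392.27 − $1,135.00 = $257.27.

$257.27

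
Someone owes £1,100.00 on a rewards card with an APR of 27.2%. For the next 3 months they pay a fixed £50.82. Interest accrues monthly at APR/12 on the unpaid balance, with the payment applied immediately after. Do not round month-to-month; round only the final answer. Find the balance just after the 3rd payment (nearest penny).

£1,020.57

Monthly rate r = 27.2%/12 = 2.26667% = 0.0226667.
Each month: B ← B·(1+r) − £50.82.
Month 1: interest £24.93; balance after payment £1,074.11.
Month 2: interest £24.35; balance after payment £1,047.64.
Month 3: interest £23.75; balance after payment £1,020.57.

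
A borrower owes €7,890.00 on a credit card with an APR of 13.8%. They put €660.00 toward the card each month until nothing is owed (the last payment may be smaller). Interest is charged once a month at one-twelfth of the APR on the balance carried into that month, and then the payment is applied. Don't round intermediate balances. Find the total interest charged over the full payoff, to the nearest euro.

€647

Monthly rate r = 13.8%/12 = 1.15% = 0.0115.
Payoff takes n = ⌈−ln(1 − rB₀/P)/ln(1+r)⌉ = ⌈12.934⌉ = 13 payments; the last is €616.76.
Total paid = 12·€660.00 + €616.76 = €8,536.76.
Total interest = total paid − principal = €8,536.76 − €7,890.00 = €646.76.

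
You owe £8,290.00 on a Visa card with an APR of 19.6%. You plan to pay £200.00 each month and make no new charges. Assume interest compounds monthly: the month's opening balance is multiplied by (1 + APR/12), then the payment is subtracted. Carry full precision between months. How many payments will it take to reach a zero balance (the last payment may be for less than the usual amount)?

Monthly rate r = 19.6%/12 = 1.63333% = 0.0163333.
Recurrence: B ← B·(1+r) − £200.00.
Month 1: interest £135.40; balance after payment £8,225.40.
Month 2: interest £134.35; balance after payment £8,159.75.
Closed form: n = −ln(1 − rB₀/P)/ln(1+r) = −ln(0.32298)/ln(1.01633) ≈ 69.757, so the balance reaches zero during payment 70.

70 payments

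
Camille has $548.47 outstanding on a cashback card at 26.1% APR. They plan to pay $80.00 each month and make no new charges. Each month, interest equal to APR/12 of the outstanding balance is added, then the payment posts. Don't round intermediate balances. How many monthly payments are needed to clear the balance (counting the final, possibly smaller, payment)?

Monthly rate r = 26.1%/12 = 2.175% = 0.02175.
Recurrence: B ← B·(1+r) − $80.00.
Month 1: interest $11.93; balance after payment $480.40.
Month 2: interest $10.45; balance after payment $410.85.
Closed form: n = −ln(1 − rB₀/P)/ln(1+r) = −ln(0.85088)/ln(1.02175) ≈ 7.505, so the balance reaches zero during payment 8.

8 payments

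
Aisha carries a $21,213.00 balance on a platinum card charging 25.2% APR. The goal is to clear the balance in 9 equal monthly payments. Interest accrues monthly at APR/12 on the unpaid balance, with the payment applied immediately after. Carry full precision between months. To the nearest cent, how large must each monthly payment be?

Monthly rate r = 25.2%/12 = 2.1% = 0.021.
Level-payment amortization: P = B₀·r / (1 − (1+r)^(−n)) = 21213.00·0.021 / (1 − 1.021^(−9)).
Denominator 1 − (1+r)^(−9) = 0.170591807.
P = 445.473 / 0.170591807 ≈ 2611.34.

$2,611.34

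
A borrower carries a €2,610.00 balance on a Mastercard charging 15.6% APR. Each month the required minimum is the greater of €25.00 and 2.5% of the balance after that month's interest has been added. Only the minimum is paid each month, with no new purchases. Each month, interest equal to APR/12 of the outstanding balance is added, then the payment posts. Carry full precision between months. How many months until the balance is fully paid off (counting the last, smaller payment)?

135 months

Monthly rate r = 15.6%/12 = 1.3% = 0.013.
While 2.5% of the post-interest balance exceeds €25.00, each month B ← (B·(1+r))·(1 − 0.025), i.e. B shrinks by the factor (1+r)·0.975 = 0.98767.
This holds for months 1–79. Entering month 80 the balance is €979.83; 2.5% of the post-interest balance is now below €25.00, so the flat €25.00 minimum applies from here.
From month 80 a fixed €25.00 at rate r clears €979.83 in 56 more payments. Total: 79 + 56 = 135 months.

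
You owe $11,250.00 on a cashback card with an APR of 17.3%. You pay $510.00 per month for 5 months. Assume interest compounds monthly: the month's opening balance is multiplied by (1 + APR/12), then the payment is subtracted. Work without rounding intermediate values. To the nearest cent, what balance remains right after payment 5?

Monthly rate r = 17.3%/12 = 1.44167% = 0.0144167.
Each month: B ← B·(1+r) − $510.00.
Month 1: interest $162.19; balance after payment $10,902.19.
Month 2: interest $157.17; balance after payment $10,549.36.
Month 3: interest $152.09; balance after payment $10,191.45.
Month 4: interest $146.93; balance after payment $9,828.37.
Month 5: interest $141.69; balance after payment $9,460.07.

$9,460.07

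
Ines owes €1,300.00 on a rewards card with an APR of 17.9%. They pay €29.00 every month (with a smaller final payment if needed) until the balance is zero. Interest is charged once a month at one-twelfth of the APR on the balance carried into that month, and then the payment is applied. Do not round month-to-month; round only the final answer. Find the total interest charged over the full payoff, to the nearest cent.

Monthly rate r = 17.9%/12 = 1.49167% = 0.0149167.
Payoff takes n = ⌈−ln(1 − rB₀/P)/ln(1+r)⌉ = ⌈74.607⌉ = 75 payments; the last is €17.65.
Total paid = 74·€29.00 + €17.65 = €2,163.65.
Total interest = total paid − principal = €2,163.65 − €1,300.00 = €863.65.

€863.65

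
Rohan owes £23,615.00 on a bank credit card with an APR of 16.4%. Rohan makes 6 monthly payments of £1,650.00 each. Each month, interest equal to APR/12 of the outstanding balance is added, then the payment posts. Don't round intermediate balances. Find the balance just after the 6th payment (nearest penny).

Monthly rate r = 16.4%/12 = 1.36667% = 0.0136667.
Each month: B ← B·(1+r) − £1,650.00.
Month 1: interest £322.74; balance after payment £22,287.74.
Month 2: interest £304.60; balance after payment £20,942.34.
Month 3: interest £286.21; balance after payment £19,578.55.
Month 4: interest £267.57; balance after payment £18,196.12.
Month 5: interest £248.68; balance after payment £16,794.80.
Month 6: interest £229.53; balance after payment £15,374.33.

£15,374.33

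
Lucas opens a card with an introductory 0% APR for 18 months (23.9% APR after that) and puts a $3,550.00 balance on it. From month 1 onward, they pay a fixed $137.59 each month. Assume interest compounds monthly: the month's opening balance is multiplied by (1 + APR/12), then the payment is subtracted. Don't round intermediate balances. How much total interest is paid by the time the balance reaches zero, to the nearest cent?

$105.09

Promo months 1–18 at r₀ = 0%/12 = 0; months 19+ at r₁ = 23.9%/12 = 0.0199167.
After month 18 (no interest yet): B = $3,550.00 − 18·$137.59 = $1,073.38.
Then at r₁ with $137.59/mo: n₂ = −ln(1 − r₁·B/P)/ln(1+r₁) ≈ 8.56 → 9 more payments.
Total paid = 26·$137.59 + $77.75 = $3,655.09; interest = $3,655.09 − $3,550.00 = $105.09.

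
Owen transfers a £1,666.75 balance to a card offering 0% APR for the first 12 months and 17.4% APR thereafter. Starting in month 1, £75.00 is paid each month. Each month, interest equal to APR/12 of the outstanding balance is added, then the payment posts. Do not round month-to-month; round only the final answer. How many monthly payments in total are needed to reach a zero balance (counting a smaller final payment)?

Promo months 1–12 at r₀ = 0%/12 = 0; months 13+ at r₁ = 17.4%/12 = 0.0145.
After month 12 (no interest yet): B = £1,666.75 − 12·£75.00 = £766.75.
Then at r₁ with £75.00/mo: n₂ = −ln(1 − r₁·B/P)/ln(1+r₁) ≈ 11.15 → 12 more payments.

24 payments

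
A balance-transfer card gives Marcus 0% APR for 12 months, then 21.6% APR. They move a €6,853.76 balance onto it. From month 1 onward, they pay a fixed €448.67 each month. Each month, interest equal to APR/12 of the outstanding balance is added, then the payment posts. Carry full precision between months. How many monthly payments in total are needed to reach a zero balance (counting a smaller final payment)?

Promo months 1–12 at r₀ = 0%/12 = 0; months 13+ at r₁ = 21.6%/12 = 0.018.
After month 12 (no interest yet): B = €6,853.76 − 12·€448.67 = €1,469.72.
Then at r₁ with €448.67/mo: n₂ = −ln(1 − r₁·B/P)/ln(1+r₁) ≈ 3.41 → 4 more payments.

16 months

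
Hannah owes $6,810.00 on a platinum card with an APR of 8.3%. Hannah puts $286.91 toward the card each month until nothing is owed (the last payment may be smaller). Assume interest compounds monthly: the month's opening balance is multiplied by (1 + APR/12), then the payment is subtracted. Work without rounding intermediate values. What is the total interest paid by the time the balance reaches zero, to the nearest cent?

$654.58

Monthly rate r = 8.3%/12 = 0.691667% = 0.00691667.
Payoff takes n = ⌈−ln(1 − rB₀/P)/ln(1+r)⌉ = ⌈26.017⌉ = 27 payments; the last is $4.92.
Total paid = 26·$286.91 + $4.92 = $7,464.58.
Total interest = total paid − principal = $7,464.58 − $6,810.00 = $654.58.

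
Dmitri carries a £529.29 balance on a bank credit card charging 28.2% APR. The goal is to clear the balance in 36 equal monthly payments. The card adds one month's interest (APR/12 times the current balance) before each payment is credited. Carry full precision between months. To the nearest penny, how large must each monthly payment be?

Monthly rate r = 28.2%/12 = 2.35% = 0.0235.
Level-payment amortization: P = B₀·r / (1 − (1+r)^(−n)) = 529.29·0.0235 / (1 − 1.0235^(−36)).
Denominator 1 − (1+r)^(−36) = 0.56665129.
P = 12.4383 / 0.56665129 ≈ 21.95.

£21.95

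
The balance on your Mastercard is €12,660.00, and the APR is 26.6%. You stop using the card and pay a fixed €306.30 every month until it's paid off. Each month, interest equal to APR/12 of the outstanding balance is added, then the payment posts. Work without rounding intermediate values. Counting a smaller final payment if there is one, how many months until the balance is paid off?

114 months

Monthly rate r = 26.6%/12 = 2.21667% = 0.0221667.
Recurrence: B ← B·(1+r) − €306.30.
Month 1: interest €280.63; balance after payment €12,634.33.
Month 2: interest €280.06; balance after payment €12,608.09.
Closed form: n = −ln(1 − rB₀/P)/ln(1+r) = −ln(0.083807)/ln(1.02217) ≈ 113.081, so the balance reaches zero during payment 114.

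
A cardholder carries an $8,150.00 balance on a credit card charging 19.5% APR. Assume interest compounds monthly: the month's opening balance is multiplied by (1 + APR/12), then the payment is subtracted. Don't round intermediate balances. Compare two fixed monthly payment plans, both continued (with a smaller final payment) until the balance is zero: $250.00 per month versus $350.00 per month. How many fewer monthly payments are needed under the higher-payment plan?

17 fewer payments

Monthly rate r = 19.5%/12 = 1.625% = 0.01625.
At $250.00/mo: n = ⌈−ln(1 − rB₀/P)/ln(1+r)⌉ = 47 payments (last $201.92); total interest = total paid − $8,150.00 = $3,551.92.
At $350.00/mo: 30 payments (last $174.08); total interest $2,174.08.
Payments saved = 47 − 30 = 17.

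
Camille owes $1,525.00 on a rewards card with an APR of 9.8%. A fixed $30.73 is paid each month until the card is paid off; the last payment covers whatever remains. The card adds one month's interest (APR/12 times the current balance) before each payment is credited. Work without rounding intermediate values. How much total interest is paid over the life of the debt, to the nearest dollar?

Monthly rate r = 9.8%/12 = 0.816667% = 0.00816667.
Payoff takes n = ⌈−ln(1 − rB₀/P)/ln(1+r)⌉ = ⌈63.891⌉ = 64 payments; the last is $27.40.
Total paid = 63·$30.73 + $27.40 = $1,963.39.
Total interest = total paid − principal = $1,963.39 − $1,525.00 = $438.39.

$438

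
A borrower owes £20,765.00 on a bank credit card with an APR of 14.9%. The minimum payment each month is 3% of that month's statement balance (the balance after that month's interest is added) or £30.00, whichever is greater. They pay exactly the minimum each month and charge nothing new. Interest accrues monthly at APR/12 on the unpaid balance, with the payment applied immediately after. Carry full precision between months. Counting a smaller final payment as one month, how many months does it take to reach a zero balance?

Monthly rate r = 14.9%/12 = 1.24167% = 0.0124167.
While 3% of the post-interest balance exceeds £30.00, each month B ← (B·(1+r))·(1 − 0.03), i.e. B shrinks by the factor (1+r)·0.97 = 0.98204.
This holds for months 1–169. Entering month 170 the balance is £971.57; 3% of the post-interest balance is now below £30.00, so the flat £30.00 minimum applies from here.
From month 170 a fixed £30.00 at rate r clears £971.57 in 42 more payments. Total: 169 + 42 = 211 months.

211 months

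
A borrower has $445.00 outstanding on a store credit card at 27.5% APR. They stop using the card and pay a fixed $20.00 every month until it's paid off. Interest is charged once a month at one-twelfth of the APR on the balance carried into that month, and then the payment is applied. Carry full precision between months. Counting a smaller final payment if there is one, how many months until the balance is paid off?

Monthly rate r = 27.5%/12 = 2.29167% = 0.0229167.
Recurrence: B ← B·(1+r) − $20.00.
Month 1: interest $10.20; balance after payment $435.20.
Month 2: interest $9.97; balance after payment $425.17.
Closed form: n = −ln(1 − rB₀/P)/ln(1+r) = −ln(0.4901)/ln(1.02292) ≈ 31.474, so the balance reaches zero during payment 32.

32 payments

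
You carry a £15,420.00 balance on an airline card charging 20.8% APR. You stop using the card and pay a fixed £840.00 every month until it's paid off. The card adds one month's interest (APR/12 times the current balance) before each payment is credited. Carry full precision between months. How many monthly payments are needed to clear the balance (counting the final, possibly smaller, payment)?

Monthly rate r = 20.8%/12 = 1.73333% = 0.0173333.
Recurrence: B ← B·(1+r) − £840.00.
Month 1: interest £267.28; balance after payment £14,847.28.
Month 2: interest £257.35; balance after payment £14,264.63.
Closed form: n = −ln(1 − rB₀/P)/ln(1+r) = −ln(0.68181)/ln(1.01733) ≈ 22.287, so the balance reaches zero during payment 23.

23 payments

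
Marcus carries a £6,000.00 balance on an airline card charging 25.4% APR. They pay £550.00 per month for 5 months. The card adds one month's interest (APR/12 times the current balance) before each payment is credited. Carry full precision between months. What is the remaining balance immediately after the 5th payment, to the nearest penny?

Monthly rate r = 25.4%/12 = 2.11667% = 0.0211667.
Each month: B ← B·(1+r) − £550.00.
Month 1: interest £127.00; balance after payment £5,577.00.
Month 2: interest £118.05; balance after payment £5,145.05.
Month 3: interest £108.90; balance after payment £4,703.95.
Month 4: interest £99.57; balance after payment £4,253.52.
Month 5: interest £90.03; balance after payment £3,793.55.

£3,793.55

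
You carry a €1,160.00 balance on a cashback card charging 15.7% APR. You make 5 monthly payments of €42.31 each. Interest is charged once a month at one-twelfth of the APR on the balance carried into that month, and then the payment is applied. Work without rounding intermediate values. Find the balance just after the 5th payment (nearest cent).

€1,020.74

Monthly rate r = 15.7%/12 = 1.30833% = 0.0130833.
Each month: B ← B·(1+r) − €42.31.
Month 1: interest €15.18; balance after payment €1,132.87.
Month 2: interest €14.82; balance after payment €1,105.38.
Month 3: interest €14.46; balance after payment €1,077.53.
Month 4: interest €14.10; balance after payment €1,049.32.
Month 5: interest €13.73; balance after payment €1,020.74.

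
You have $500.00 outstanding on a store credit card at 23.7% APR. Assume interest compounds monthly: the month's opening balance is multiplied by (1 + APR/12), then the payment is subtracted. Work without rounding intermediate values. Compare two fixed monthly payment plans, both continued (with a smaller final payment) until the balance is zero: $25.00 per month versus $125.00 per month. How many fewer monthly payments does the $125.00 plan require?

21 fewer payments

Monthly rate r = 23.7%/12 = 1.975% = 0.01975.
At $25.00/mo: n = ⌈−ln(1 − rB₀/P)/ln(1+r)⌉ = 26 payments (last $17.42); total interest = total paid − $500.00 = $142.42.
At $125.00/mo: 5 payments (last $26.18); total interest $26.18.
Payments saved = 26 − 5 = 21.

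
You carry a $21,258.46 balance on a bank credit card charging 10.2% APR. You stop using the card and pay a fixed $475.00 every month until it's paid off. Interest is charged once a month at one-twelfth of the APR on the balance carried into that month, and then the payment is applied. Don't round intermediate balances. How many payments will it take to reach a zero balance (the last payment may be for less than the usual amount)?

57 months

Monthly rate r = 10.2%/12 = 0.85% = 0.0085.
Recurrence: B ← B·(1+r) − $475.00.
Month 1: interest $180.70; balance after payment $20,964.16.
Month 2: interest $178.20; balance after payment $20,667.35.
Closed form: n = −ln(1 − rB₀/P)/ln(1+r) = −ln(0.61959)/ln(1.0085) ≈ 56.557, so the balance reaches zero during payment 57.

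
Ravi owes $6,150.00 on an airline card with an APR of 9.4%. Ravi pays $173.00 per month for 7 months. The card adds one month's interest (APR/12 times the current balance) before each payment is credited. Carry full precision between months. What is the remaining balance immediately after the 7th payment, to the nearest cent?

Monthly rate r = 9.4%/12 = 0.783333% = 0.00783333.
Each month: B ← B·(1+r) − $173.00.
Month 1: interest $48.17; balance after payment $6,025.18.
Month 2: interest $47.20; balance after payment $5,899.37.
Month 3: interest $46.21; balance after payment $5,772.58.
Month 4: interest $45.22; balance after payment $5,644.80.
Month 5: interest $44.22; balance after payment $5,516.02.
Month 6: interest $43.21; balance after payment $5,386.23.
Month 7: interest $42.19; balance after payment $5,255.42.

$5,255.42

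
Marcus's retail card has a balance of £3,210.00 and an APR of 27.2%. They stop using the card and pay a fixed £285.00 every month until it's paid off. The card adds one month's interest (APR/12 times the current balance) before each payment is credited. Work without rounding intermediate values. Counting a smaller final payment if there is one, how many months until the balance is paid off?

14 payments

Monthly rate r = 27.2%/12 = 2.26667% = 0.0226667.
Recurrence: B ← B·(1+r) − £285.00.
Month 1: interest £72.76; balance after payment £2,997.76.
Month 2: interest £67.95; balance after payment £2,780.71.
Closed form: n = −ln(1 − rB₀/P)/ln(1+r) = −ln(0.7447)/ln(1.02267) ≈ 13.151, so the balance reaches zero during payment 14.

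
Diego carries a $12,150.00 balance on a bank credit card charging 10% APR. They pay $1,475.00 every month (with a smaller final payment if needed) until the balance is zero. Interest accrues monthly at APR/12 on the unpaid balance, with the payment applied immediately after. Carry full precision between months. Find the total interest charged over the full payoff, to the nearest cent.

$491.01

Monthly rate r = 10%/12 = 0.833333% = 0.00833333.
Payoff takes n = ⌈−ln(1 − rB₀/P)/ln(1+r)⌉ = ⌈8.569⌉ = 9 payments; the last is $841.01.
Total paid = 8·$1,475.00 + $841.01 = $12,641.01.
Total interest = total paid − principal = $12,641.01 − $12,150.00 = $491.01.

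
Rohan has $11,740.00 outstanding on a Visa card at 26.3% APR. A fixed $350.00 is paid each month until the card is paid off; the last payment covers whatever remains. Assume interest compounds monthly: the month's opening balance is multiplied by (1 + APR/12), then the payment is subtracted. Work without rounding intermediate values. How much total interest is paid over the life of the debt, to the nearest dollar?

Monthly rate r = 26.3%/12 = 2.19167% = 0.0219167.
Payoff takes n = ⌈−ln(1 − rB₀/P)/ln(1+r)⌉ = ⌈61.282⌉ = 62 payments; the last is $99.34.
Total paid = 61·$350.00 + $99.34 = $21,449.34.
Total interest = total paid − principal = $21,449.34 − $11,740.00 = $9,709.34.

$9,709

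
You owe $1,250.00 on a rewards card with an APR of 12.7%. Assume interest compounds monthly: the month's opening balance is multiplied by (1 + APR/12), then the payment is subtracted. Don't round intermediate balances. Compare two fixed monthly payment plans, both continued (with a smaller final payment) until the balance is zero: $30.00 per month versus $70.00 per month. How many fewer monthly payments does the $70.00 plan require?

36 fewer payments

Monthly rate r = 12.7%/12 = 1.05833% = 0.0105833.
At $30.00/mo: n = ⌈−ln(1 − rB₀/P)/ln(1+r)⌉ = 56 payments (last $7.24); total interest = total paid − $1,250.00 = $407.24.
At $70.00/mo: 20 payments (last $62.84); total interest $142.84.
Payments saved = 56 − 20 = 36.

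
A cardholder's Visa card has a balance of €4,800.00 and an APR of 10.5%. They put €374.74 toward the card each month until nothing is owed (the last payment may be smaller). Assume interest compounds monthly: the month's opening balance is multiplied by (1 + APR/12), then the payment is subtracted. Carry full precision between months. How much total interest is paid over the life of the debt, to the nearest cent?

Monthly rate r = 10.5%/12 = 0.875% = 0.00875.
Payoff takes n = ⌈−ln(1 − rB₀/P)/ln(1+r)⌉ = ⌈13.645⌉ = 14 payments; the last is €241.94.
Total paid = 13·€374.74 + €241.94 = €5,113.56.
Total interest = total paid − principal = €5,113.56 − €4,800.00 = €313.56.

€313.56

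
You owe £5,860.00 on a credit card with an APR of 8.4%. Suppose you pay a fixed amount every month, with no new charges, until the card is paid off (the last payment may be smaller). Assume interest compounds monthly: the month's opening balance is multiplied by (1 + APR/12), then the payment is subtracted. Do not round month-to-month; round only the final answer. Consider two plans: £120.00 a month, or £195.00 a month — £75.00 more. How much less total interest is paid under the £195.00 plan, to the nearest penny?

£593.59

Monthly rate r = 8.4%/12 = 0.7% = 0.007.
At £120.00/mo: n = ⌈−ln(1 − rB₀/P)/ln(1+r)⌉ = 60 payments (last £115.89); total interest = total paid − £5,860.00 = £1,335.89.
At £195.00/mo: 34 payments (last £167.30); total interest £742.30.
Interest saved = £1,335.89 − £742.30 = £593.59.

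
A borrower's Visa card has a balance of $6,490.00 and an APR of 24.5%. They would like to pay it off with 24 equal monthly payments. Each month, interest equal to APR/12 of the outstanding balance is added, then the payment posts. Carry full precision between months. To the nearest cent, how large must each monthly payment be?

Monthly rate r = 24.5%/12 = 2.04167% = 0.0204167.
Level-payment amortization: P = B₀·r / (1 − (1+r)^(−n)) = 6490.00·0.0204167 / (1 − 1.02042^(−24)).
Denominator 1 − (1+r)^(−24) = 0.384342807.
P = 132.504 / 0.384342807 ≈ 344.76.

$344.76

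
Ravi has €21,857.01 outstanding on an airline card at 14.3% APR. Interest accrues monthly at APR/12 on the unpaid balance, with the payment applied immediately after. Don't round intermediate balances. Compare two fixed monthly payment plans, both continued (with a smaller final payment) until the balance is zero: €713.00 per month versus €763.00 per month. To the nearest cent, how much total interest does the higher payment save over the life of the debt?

Monthly rate r = 14.3%/12 = 1.19167% = 0.0119167.
At €713.00/mo: n = ⌈−ln(1 − rB₀/P)/ln(1+r)⌉ = 39 payments (last €269.12); total interest = total paid − €21,857.01 = €5,506.11.
At €763.00/mo: 36 payments (last €192.17); total interest €5,040.16.
Interest saved = €5,506.11 − €5,040.16 = €465.95.

€465.95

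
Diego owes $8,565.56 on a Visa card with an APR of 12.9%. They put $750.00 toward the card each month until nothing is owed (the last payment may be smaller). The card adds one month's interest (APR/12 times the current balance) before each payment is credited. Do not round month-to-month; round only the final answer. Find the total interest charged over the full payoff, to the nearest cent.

Monthly rate r = 12.9%/12 = 1.075% = 0.01075.
Payoff takes n = ⌈−ln(1 − rB₀/P)/ln(1+r)⌉ = ⌈12.250⌉ = 13 payments; the last is $188.59.
Total paid = 12·$750.00 + $188.59 = $9,188.59.
Total interest = total paid − principal = $9,188.59 − $8,565.56 = $623.03.

$623.03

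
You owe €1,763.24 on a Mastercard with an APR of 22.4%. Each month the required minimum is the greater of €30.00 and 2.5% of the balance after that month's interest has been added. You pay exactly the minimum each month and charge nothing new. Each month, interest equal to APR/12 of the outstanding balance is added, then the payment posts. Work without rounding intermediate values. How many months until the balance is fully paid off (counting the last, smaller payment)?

131 months

Monthly rate r = 22.4%/12 = 1.86667% = 0.0186667.
While 2.5% of the post-interest balance exceeds €30.00, each month B ← (B·(1+r))·(1 − 0.025), i.e. B shrinks by the factor (1+r)·0.975 = 0.9932.
This holds for months 1–60. Entering month 61 the balance is €1,170.88; 2.5% of the post-interest balance is now below €30.00, so the flat €30.00 minimum applies from here.
From month 61 a fixed €30.00 at rate r clears €1,170.88 in 71 more payments. Total: 60 + 71 = 131 months.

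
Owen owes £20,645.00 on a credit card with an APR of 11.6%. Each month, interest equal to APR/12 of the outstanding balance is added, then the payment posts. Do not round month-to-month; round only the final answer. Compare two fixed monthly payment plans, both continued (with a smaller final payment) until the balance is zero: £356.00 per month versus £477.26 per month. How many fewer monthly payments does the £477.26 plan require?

29 fewer payments

Monthly rate r = 11.6%/12 = 0.966667% = 0.00966667.
At £356.00/mo: n = ⌈−ln(1 − rB₀/P)/ln(1+r)⌉ = 86 payments (last £170.31); total interest = total paid − £20,645.00 = £9,785.31.
At £477.26/mo: 57 payments (last £140.20); total interest £6,221.76.
Payments saved = 86 − 57 = 29.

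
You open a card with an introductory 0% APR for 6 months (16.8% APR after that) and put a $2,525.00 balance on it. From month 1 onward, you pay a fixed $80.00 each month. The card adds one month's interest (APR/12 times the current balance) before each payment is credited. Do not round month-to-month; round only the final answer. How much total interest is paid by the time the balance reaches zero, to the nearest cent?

$504.01

Promo months 1–6 at r₀ = 0%/12 = 0; months 7+ at r₁ = 16.8%/12 = 0.014.
After month 6 (no interest yet): B = $2,525.00 − 6·$80.00 = $2,045.00.
Then at r₁ with $80.00/mo: n₂ = −ln(1 − r₁·B/P)/ln(1+r₁) ≈ 31.86 → 32 more payments.
Total paid = 37·$80.00 + $69.01 = $3,029.01; interest = $3,029.01 − $2,525.00 = $504.01.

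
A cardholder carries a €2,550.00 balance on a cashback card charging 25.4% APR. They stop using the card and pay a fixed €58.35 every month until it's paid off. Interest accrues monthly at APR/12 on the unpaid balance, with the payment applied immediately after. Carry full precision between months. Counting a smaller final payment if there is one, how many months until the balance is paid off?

Monthly rate r = 25.4%/12 = 2.11667% = 0.0211667.
Recurrence: B ← B·(1+r) − €58.35.
Month 1: interest €53.98; balance after payment €2,545.62.
Month 2: interest €53.88; balance after payment €2,541.16.
Closed form: n = −ln(1 − rB₀/P)/ln(1+r) = −ln(0.074979)/ln(1.02117) ≈ 123.679, so the balance reaches zero during payment 124.

124 months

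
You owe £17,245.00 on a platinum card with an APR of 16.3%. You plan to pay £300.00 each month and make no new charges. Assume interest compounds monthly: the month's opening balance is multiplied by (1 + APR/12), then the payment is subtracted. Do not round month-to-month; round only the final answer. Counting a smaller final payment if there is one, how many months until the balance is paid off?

Monthly rate r = 16.3%/12 = 1.35833% = 0.0135833.
Recurrence: B ← B·(1+r) − £300.00.
Month 1: interest £234.24; balance after payment £17,179.24.
Month 2: interest £233.35; balance after payment £17,112.60.
Closed form: n = −ln(1 − rB₀/P)/ln(1+r) = −ln(0.21918)/ln(1.01358) ≈ 112.500, so the balance reaches zero during payment 113.

113 payments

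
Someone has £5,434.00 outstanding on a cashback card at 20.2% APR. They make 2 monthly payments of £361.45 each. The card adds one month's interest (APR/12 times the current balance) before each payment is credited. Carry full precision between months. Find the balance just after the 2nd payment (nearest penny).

£4,889.50

Monthly rate r = 20.2%/12 = 1.68333% = 0.0168333.
Each month: B ← B·(1+r) − £361.45.
Month 1: interest £91.47; balance after payment £5,164.02.
Month 2: interest £86.93; balance after payment £4,889.50.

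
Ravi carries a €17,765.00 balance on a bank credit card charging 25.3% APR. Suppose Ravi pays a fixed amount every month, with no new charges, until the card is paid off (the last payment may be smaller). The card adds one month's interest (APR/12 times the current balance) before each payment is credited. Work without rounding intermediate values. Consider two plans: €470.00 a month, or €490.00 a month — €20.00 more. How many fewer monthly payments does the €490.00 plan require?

7 fewer payments

Monthly rate r = 25.3%/12 = 2.10833% = 0.0210833.
At €470.00/mo: n = ⌈−ln(1 − rB₀/P)/ln(1+r)⌉ = 77 payments (last €190.55); total interest = total paid − €17,765.00 = €18,145.55.
At €490.00/mo: 70 payments (last €139.64); total interest €16,184.64.
Payments saved = 77 − 70 = 7.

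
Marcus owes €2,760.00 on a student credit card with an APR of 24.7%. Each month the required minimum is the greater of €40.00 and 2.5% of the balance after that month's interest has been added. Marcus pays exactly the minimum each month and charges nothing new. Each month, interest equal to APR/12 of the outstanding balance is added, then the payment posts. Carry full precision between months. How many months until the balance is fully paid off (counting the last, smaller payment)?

Monthly rate r = 24.7%/12 = 2.05833% = 0.0205833.
While 2.5% of the post-interest balance exceeds €40.00, each month B ← (B·(1+r))·(1 − 0.025), i.e. B shrinks by the factor (1+r)·0.975 = 0.99507.
This holds for months 1–115. Entering month 116 the balance is €1,563.20; 2.5% of the post-interest balance is now below €40.00, so the flat €40.00 minimum applies from here.
From month 116 a fixed €40.00 at rate r clears €1,563.20 in 81 more payments. Total: 115 + 81 = 196 months.

196 months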